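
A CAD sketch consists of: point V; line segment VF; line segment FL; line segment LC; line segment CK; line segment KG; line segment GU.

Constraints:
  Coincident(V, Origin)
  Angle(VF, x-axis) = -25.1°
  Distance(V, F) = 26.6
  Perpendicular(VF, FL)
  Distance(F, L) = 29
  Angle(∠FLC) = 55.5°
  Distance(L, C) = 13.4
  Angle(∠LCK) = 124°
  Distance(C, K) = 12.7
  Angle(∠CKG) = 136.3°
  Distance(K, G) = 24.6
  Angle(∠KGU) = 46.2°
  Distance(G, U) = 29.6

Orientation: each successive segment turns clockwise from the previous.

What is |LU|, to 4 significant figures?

11.05

∠CKG = 136.3° gives KG at 20.70° from the x-axis; with |KG| = 24.6, G = (33.50, -5.839). ∠KGU = 46.2° gives GU at -113.1° from the x-axis; with |GU| = 29.6, U = (21.89, -33.07). Then |LU| = |U − L| = 11.05.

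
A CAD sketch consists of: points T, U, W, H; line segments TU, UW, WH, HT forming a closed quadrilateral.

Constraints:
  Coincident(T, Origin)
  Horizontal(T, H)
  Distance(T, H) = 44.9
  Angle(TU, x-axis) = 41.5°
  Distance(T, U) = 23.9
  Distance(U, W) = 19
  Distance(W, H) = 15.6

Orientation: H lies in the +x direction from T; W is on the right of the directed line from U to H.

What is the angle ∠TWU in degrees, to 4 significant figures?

54.34°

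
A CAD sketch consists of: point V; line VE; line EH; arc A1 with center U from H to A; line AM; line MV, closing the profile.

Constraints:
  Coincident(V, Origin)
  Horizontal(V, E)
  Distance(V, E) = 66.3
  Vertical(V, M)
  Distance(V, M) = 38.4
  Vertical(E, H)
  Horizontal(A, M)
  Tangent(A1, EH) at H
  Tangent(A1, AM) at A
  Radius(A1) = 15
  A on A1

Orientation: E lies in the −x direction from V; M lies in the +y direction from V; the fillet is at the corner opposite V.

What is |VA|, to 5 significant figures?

64.080

The virtual corner opposite V is at (-66.300, 38.400). A1 meets EH tangentially, so UH is at right angles to EH and the tangent condition forces UA to be normal to AM, with radius 15.0, so the center U sits 15.0 in from both sides at U = (-51.300, 23.400). That places the tangent points at H = (-66.300, 23.400) on EH and A = (-51.300, 38.400) on AM. Then |VA| = |A − V| = 64.080.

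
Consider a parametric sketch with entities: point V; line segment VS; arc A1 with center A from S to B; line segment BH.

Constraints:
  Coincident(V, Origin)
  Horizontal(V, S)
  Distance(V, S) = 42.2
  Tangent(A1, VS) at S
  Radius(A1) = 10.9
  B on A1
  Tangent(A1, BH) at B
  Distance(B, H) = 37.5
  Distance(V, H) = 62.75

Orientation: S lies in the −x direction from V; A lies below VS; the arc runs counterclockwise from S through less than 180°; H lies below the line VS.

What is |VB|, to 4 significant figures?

54.41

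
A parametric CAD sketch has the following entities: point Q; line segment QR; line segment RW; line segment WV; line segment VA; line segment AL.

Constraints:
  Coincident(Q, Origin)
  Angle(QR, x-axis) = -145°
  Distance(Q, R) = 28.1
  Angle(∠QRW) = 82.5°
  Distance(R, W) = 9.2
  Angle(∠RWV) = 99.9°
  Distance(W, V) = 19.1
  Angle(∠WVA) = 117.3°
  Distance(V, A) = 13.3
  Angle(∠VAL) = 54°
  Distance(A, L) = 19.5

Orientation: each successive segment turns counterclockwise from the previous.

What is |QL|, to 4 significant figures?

20.61

Q is at the origin; QR runs at -145.0° with length 28.1, so R = (-23.02, -16.12). ∠QRW = 82.5° gives RW at -47.50° from the x-axis; with |RW| = 9.2, W = (-16.80, -22.90). ∠RWV = 99.9° gives WV at 32.60° from the x-axis; with |WV| = 19.1, V = (-0.7119, -12.61). ∠WVA = 117.3° gives VA at 95.30° from the x-axis; with |VA| = 13.3, A = (-1.940, 0.6332). ∠VAL = 54.0° gives AL at -138.7° from the x-axis; with |AL| = 19.5, L = (-16.59, -12.24). Then |QL| = |L − Q| = 20.61.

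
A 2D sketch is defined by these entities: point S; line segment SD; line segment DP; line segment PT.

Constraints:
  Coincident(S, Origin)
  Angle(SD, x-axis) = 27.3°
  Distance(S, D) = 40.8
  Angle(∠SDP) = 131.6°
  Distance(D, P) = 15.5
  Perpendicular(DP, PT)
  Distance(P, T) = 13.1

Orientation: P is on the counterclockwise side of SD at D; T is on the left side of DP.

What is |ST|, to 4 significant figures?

46.01

∠SDP = 131.6°, so DP runs at 27.3° + (180° − 131.6°) = 75.70° from the x-axis; with |DP| = 15.5, P = D + 15.5·(cos 75.70°, sin 75.70°) = (40.08, 33.73). DP ⟂ PT; with |PT| = 13.1 on the left of DP, T = P + 13.1·(-0.9690, 0.2470) = (27.39, 36.97). Then |ST| = |T − S| = 46.01.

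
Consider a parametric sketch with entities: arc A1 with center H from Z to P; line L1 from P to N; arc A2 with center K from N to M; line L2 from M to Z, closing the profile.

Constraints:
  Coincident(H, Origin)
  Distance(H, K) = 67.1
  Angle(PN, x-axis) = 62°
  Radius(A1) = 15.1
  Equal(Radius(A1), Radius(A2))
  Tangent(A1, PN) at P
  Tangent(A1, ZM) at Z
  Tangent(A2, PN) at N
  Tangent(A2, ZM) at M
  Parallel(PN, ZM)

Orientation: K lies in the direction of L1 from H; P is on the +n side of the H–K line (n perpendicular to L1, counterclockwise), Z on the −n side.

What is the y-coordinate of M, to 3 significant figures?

52.2

The slot axis is L1's direction at 62.0°, so u = (cos 62.0°, sin 62.0°) = (0.469, 0.883) and n = (−sin 62.0°, cos 62.0°) = (-0.883, 0.469). H is at the origin and K lies 67.1 along u from H, so K = 67.1·u = (31.5, 59.2). Tangency of A1 to both parallel lines with radius 15.1 puts P and Z at H ± 15.1·n: P = (-13.3, 7.09), Z = (13.3, -7.09). Equal radii place N and M the same way about K: N = K + 15.1·n = (18.2, 66.3), M = K − 15.1·n = (44.8, 52.2). So M.y = 52.2.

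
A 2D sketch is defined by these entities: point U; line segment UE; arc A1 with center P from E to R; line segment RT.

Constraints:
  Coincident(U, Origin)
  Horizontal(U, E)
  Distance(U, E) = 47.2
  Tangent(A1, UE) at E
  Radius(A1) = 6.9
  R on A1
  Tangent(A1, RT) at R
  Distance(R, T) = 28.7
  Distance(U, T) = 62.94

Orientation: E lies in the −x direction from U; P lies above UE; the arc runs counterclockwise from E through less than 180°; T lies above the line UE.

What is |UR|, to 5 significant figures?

41.892

Checks: ∠(PE, EU) = 90.00° ✓; |PE| = 6.900 ✓; |PR| = 6.900 ✓; ∠(PR, RT) = 90.00° ✓; |RT| = 28.70 ✓; |UT| = 62.94 ✓.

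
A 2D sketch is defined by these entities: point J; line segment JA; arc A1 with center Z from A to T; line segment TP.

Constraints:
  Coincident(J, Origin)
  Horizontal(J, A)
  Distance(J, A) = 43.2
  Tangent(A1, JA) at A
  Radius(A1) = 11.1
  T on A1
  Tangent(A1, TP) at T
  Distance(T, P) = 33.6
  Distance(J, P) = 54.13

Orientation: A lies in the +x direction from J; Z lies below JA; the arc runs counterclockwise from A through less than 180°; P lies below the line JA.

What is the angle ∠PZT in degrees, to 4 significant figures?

71.72°

J is at the origin; JA is horizontal with |JA| = 43.2 and A on the +x side, so A = (43.20, 0.000). A1 meets JA tangentially, so ZA is at right angles to JA, so Z = A + (0, -11.1) = (43.20, -11.10). Since ZT ⟂ TP (tangency), |ZP| = √(11.1² + 33.6²) = 35.39 regardless of where T sits on A1. So P lies on both circle(J, 54.13) and circle(Z, 35.39); the below-JA intersection is P = (31.05, -44.34). T is the foot of the tangent from P: T = (32.11, -10.75).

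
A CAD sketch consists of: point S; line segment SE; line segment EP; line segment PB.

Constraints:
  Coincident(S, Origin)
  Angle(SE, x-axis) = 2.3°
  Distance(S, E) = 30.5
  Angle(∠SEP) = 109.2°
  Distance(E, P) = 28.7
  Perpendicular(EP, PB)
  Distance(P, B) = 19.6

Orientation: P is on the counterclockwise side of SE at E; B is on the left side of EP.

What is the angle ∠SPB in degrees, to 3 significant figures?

53.4°

∠SEP = 109.2°, so EP runs at 2.3° + (180° − 109.2°) = 73.1° from the x-axis; with |EP| = 28.7, P = E + 28.7·(cos 73.1°, sin 73.1°) = (38.8, 28.7). EP is perpendicular to PB; with |PB| = 19.6 on the left of EP, B = P + 19.6·(-0.957, 0.291) = (20.1, 34.4). Then cos ∠SPB = PS·PB / (|PS||PB|), giving 53.4°.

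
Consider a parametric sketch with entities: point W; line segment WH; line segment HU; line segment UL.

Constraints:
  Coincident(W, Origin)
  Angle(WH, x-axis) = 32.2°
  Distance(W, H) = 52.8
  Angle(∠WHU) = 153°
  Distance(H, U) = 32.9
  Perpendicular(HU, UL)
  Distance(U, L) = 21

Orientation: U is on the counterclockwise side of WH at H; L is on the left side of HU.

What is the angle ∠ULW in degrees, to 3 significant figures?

92.1°

∠WHU = 153.0°, so HU runs at 32.2° + (180° − 153.0°) = 59.2° from the x-axis; with |HU| = 32.9, U = H + 32.9·(cos 59.2°, sin 59.2°) = (61.5, 56.4). HU ⟂ UL; with |UL| = 21.0 on the left of HU, L = U + 21.0·(-0.859, 0.512) = (43.5, 67.1). Then cos ∠ULW = LU·LW / (|LU||LW|), giving 92.1°.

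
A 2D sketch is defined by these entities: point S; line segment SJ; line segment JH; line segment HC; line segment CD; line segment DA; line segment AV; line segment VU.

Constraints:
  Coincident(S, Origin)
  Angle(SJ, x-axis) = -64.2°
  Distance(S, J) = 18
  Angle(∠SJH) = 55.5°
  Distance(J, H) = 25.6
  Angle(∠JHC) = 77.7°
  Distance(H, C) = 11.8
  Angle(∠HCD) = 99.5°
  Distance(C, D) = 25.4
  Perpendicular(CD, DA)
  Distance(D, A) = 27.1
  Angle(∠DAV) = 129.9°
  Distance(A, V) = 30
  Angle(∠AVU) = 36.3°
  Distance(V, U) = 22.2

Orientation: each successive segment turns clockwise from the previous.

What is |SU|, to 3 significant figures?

29.2

∠DAV = 129.9° gives AV at -152° from the x-axis; with |AV| = 30.0, V = (-20.1, -47.2). ∠AVU = 36.3° gives VU at 64.7° from the x-axis; with |VU| = 22.2, U = (-10.7, -27.1). Then |SU| = |U − S| = 29.2.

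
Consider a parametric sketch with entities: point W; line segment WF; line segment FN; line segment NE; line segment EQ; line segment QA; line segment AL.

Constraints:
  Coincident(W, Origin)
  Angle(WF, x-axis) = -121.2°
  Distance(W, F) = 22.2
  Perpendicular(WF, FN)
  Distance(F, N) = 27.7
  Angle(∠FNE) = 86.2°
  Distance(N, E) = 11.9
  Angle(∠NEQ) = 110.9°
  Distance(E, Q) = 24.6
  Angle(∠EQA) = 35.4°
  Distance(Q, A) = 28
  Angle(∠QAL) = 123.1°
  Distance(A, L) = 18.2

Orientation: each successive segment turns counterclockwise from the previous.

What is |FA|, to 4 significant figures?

20.68

W is at the origin; WF runs at -121.2° with length 22.2, so F = (-11.50, -18.99). WF is perpendicular to FN, so FN runs at -31.20°; with |FN| = 27.7, N = (12.19, -33.34). ∠FNE = 86.2° gives NE at 62.60° from the x-axis; with |NE| = 11.9, E = (17.67, -22.77). ∠NEQ = 110.9° gives EQ at 131.7° from the x-axis; with |EQ| = 24.6, Q = (1.305, -4.406). ∠EQA = 35.4° gives QA at -83.70° from the x-axis; with |QA| = 28.0, A = (4.378, -32.24). Then |FA| = |A − F| = 20.68.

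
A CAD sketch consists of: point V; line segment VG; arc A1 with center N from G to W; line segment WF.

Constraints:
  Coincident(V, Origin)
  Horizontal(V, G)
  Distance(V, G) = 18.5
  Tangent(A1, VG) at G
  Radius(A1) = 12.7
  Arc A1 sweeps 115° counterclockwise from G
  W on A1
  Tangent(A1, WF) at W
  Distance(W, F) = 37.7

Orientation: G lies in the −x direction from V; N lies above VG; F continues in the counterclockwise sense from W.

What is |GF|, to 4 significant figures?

52.42

On A1, G sits at bearing -90° from N; a 115° counterclockwise sweep puts W at bearing 25°, so W = N + 12.7·(cos 25°, sin 25°) = (-6.990, 18.07). Since A1 is tangent to WF there, NW ⟂ WF, so WF runs along (−sin 25°, cos 25°); with |WF| = 37.7, F = (-22.92, 52.24). Then |GF| = |F − G| = 52.42.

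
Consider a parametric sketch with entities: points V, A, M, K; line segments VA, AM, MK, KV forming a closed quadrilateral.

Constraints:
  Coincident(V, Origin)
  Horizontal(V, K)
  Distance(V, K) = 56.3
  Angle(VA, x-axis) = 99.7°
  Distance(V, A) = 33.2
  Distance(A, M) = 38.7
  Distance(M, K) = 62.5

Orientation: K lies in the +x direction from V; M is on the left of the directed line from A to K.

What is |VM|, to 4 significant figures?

60.73

Checks: |AM| = 38.70 ✓; |MK| = 62.50 ✓.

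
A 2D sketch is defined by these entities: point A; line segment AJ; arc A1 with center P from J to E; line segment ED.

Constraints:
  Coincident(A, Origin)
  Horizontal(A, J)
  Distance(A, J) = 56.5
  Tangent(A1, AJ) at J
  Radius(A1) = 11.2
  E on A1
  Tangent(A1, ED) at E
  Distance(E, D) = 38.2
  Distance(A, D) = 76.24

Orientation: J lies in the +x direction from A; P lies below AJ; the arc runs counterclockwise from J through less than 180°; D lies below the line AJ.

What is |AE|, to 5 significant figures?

47.976

Checks: |AJ| = 56.50 ✓; |PE| = 11.20 ✓; ∠(PE, ED) = 90.00° ✓; |ED| = 38.20 ✓; |AD| = 76.24 ✓.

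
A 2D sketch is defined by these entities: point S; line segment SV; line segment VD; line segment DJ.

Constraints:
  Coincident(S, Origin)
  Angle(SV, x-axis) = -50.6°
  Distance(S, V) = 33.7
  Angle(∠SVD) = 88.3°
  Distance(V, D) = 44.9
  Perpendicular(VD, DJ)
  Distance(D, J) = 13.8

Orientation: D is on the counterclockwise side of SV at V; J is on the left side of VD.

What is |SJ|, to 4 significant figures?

48.19

∠SVD = 88.3°, so VD runs at -50.6° + (180° − 88.3°) = 41.10° from the x-axis; with |VD| = 44.9, D = V + 44.9·(cos 41.10°, sin 41.10°) = (55.23, 3.475). VD ⟂ DJ; with |DJ| = 13.8 on the left of VD, J = D + 13.8·(-0.6574, 0.7536) = (46.15, 13.87). Then |SJ| = |J − S| = 48.19.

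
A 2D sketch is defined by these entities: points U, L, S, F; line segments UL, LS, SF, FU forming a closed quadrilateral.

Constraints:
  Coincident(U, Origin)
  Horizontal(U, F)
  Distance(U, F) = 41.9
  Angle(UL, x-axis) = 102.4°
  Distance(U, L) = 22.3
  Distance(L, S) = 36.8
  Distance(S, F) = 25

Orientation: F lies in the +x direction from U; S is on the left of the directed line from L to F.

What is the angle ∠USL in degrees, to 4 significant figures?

33.83°

U is at the origin; UF is horizontal with |UF| = 41.9 and F in +x, so F = (41.9, 0). UL runs at 102.4° with |UL| = 22.3, so L = (-4.789, 21.78). S is determined by |LS| = 36.8 and |SF| = 25.0 together: it lies at the intersection of circle(L, 36.8) and circle(F, 25.0). With |LF| = 51.52, the foot of the radical line on LF is 32.84 from L and the perpendicular offset is √(36.8² − 32.84²) = 16.61. Taking the left-of-LF solution: S = (31.99, 22.95).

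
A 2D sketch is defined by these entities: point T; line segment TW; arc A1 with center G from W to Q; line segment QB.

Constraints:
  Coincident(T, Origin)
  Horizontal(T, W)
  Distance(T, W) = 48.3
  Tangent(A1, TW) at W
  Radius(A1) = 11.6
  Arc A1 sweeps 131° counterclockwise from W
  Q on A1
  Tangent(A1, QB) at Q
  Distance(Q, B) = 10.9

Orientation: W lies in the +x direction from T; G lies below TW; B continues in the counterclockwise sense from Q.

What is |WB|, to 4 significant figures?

27.48

T is at the origin; T and W share the same y with |TW| = 48.3 and W on the +x side, so W = (48.30, 0.000). Since A1 is tangent to TW there, GW ⟂ TW, so G = W + (0, -11.6) = (48.30, -11.60). On A1, W sits at bearing 90° from G; a 131° counterclockwise sweep puts Q at bearing 221°, so Q = G + 11.6·(cos 221°, sin 221°) = (39.55, -19.21). The tangent condition forces GQ to be normal to QB, so QB runs along (−sin 221°, cos 221°); with |QB| = 10.9, B = (46.70, -27.44). Then |WB| = |B − W| = 27.48.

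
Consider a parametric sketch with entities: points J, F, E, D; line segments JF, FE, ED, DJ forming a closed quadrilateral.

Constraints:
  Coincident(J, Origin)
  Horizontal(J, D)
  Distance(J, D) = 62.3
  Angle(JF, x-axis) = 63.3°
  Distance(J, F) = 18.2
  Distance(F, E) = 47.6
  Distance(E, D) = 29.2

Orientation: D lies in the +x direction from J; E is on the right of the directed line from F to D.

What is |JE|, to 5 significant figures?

44.415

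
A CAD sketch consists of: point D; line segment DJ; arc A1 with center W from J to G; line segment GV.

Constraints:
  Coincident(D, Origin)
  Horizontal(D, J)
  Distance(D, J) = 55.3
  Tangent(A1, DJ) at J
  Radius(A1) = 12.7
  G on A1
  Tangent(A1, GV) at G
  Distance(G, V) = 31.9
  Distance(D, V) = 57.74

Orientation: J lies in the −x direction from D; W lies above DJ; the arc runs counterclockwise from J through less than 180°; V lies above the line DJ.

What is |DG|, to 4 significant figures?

44.12

Checks: |WG| = 12.70 ✓; ∠(WG, GV) = 90.00° ✓; |GV| = 31.90 ✓; |DV| = 57.74 ✓.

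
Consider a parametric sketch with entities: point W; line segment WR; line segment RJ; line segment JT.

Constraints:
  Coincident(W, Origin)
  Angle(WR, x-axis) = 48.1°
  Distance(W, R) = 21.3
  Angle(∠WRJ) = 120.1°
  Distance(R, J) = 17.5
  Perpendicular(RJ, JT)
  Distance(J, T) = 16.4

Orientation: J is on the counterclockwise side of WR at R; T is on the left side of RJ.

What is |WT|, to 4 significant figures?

28.26

∠WRJ = 120.1°, so RJ runs at 48.1° + (180° − 120.1°) = 108.0° from the x-axis; with |RJ| = 17.5, J = R + 17.5·(cos 108.0°, sin 108.0°) = (8.817, 32.50). RJ ⟂ JT; with |JT| = 16.4 on the left of RJ, T = J + 16.4·(-0.9511, -0.3090) = (-6.780, 27.43). Then |WT| = |T − W| = 28.26.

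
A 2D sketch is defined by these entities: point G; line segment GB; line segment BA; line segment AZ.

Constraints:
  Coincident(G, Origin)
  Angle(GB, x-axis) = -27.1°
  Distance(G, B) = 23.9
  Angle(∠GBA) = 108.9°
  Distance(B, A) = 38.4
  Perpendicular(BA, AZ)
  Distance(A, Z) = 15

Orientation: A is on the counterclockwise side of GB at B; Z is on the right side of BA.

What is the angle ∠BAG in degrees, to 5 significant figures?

26.107°

G is at the origin; GB runs at -27.1° with length 23.9, so B = 23.9·(cos -27.1°, sin -27.1°) = (21.276, -10.888). ∠GBA = 108.9°, so BA runs at -27.1° + (180° − 108.9°) = 44.000° from the x-axis; with |BA| = 38.4, A = B + 38.4·(cos 44.000°, sin 44.000°) = (48.899, 15.787). Then cos ∠BAG = AB·AG / (|AB||AG|), giving 26.107°.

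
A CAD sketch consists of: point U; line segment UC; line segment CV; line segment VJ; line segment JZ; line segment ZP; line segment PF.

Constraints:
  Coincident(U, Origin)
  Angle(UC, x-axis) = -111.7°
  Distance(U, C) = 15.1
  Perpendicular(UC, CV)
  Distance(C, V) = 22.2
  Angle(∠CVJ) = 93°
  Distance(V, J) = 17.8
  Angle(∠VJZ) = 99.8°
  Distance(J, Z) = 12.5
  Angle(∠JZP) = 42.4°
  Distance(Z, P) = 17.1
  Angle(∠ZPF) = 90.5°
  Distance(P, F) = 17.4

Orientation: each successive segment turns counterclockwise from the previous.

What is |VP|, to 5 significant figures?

6.6737

U is at the origin; UC runs at -111.7° with length 15.1, so C = (-5.5832, -14.030). UC ⟂ CV, so CV runs at -21.700°; with |CV| = 22.2, V = (15.044, -22.238). ∠CVJ = 93.0° gives VJ at 65.300° from the x-axis; with |VJ| = 17.8, J = (22.482, -6.0668). ∠VJZ = 99.8° gives JZ at 145.50° from the x-axis; with |JZ| = 12.5, Z = (12.180, 1.0132). ∠JZP = 42.4° gives ZP at -76.900° from the x-axis; with |ZP| = 17.1, P = (16.056, -15.642). Then |VP| = |P − V| = 6.6737.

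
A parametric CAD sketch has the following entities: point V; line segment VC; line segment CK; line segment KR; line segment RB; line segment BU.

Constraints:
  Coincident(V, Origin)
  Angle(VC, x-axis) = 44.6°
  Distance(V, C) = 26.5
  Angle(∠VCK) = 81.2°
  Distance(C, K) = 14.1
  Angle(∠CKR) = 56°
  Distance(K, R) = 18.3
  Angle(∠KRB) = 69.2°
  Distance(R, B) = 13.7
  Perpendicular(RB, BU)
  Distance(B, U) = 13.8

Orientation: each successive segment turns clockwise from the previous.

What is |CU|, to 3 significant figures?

8.27

∠KRB = 69.2° gives RB at 71.0° from the x-axis; with |RB| = 13.7, B = (13.3, 19.5). The perpendicularity gives BU at right angles to RB, so BU runs at -19.0°; with |BU| = 13.8, U = (26.3, 15.1). Then |CU| = |U − C| = 8.27.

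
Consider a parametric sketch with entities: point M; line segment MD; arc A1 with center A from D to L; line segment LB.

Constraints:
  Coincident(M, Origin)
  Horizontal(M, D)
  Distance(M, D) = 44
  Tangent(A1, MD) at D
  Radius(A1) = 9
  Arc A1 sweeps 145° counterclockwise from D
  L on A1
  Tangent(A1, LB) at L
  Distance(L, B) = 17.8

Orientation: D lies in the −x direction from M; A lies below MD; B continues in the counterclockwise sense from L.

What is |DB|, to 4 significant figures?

28.20

M is at the origin; M and D share the same y with |MD| = 44.0 and D on the −x side, so D = (-44.00, 0.000). Since A1 is tangent to MD there, AD ⟂ MD, so A = D + (0, -9) = (-44.00, -9.000). On A1, D sits at bearing 90° from A; a 145° counterclockwise sweep puts L at bearing 235°, so L = A + 9.0·(cos 235°, sin 235°) = (-49.16, -16.37). A1 meets LB tangentially, so AL is at right angles to LB, so LB runs along (−sin 235°, cos 235°); with |LB| = 17.8, B = (-34.58, -26.58). Then |DB| = |B − D| = 28.20.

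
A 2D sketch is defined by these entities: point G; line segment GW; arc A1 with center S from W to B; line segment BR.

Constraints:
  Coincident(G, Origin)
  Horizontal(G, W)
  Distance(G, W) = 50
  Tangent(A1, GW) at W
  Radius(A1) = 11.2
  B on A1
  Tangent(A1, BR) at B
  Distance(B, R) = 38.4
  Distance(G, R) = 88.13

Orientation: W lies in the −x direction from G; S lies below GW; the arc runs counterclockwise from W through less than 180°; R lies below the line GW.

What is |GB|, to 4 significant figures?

59.86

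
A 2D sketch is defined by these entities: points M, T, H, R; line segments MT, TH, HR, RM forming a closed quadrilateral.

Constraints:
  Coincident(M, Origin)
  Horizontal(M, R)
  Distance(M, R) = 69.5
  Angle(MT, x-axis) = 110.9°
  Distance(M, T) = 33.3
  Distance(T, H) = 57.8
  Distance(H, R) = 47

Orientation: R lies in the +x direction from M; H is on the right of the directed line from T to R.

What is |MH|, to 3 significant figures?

28.2

M is at the origin; M and R share the same y with |MR| = 69.5 and R in +x, so R = (69.5, 0). MT runs at 110.9° with |MT| = 33.3, so T = (-11.9, 31.1). H is determined by |TH| = 57.8 and |HR| = 47.0 together: it lies at the intersection of circle(T, 57.8) and circle(R, 47.0). With |TR| = 87.1, the foot of the radical line on TR is 50.1 from T and the perpendicular offset is √(57.8² − 50.1²) = 28.9. Taking the right-of-TR solution: H = (24.6, -13.8).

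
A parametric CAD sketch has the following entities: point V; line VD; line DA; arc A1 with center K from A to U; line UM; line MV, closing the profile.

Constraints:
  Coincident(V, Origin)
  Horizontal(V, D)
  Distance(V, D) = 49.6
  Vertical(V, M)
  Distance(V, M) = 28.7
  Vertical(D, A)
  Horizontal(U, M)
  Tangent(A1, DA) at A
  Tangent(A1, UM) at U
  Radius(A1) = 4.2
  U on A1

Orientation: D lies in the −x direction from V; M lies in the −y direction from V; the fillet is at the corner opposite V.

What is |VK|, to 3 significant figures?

51.6

V is at the origin; VD is horizontal with |VD| = 49.6 and D on the −x side, so D = (-49.6, 0.00). V and M share the same x with |VM| = 28.7 and M on the −y side, so M = (0.00, -28.7). The virtual corner opposite V is at (-49.6, -28.7). Since A1 is tangent to DA there, KA ⟂ DA and tangency of A1 to UM means the radius KU is perpendicular to UM, with radius 4.2, so the center K sits 4.2 in from both sides at K = (-45.4, -24.5). Then |VK| = |K − V| = 51.6.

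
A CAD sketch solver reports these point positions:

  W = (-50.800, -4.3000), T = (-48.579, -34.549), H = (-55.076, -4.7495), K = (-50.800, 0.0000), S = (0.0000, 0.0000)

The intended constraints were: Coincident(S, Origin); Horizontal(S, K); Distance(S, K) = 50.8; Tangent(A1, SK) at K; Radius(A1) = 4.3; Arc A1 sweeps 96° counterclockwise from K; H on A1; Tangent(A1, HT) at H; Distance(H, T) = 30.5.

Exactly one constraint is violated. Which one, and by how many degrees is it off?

Tangent(A1, HT) at H — off by 6.30°.

S = (0.00, 0.00) ✓; S.y = 0.00, K.y = 0.00 ✓; |SK| = 50.80 ✓; ∠(WK, KS) = 90.00° ✓; |WK| = 4.300 ✓; bearing(W→H) − bearing(W→K) = 96.00° ✓; |WH| = 4.300 ✓; ∠(WH, HT) = 83.70° ✗; |HT| = 30.50 ✓.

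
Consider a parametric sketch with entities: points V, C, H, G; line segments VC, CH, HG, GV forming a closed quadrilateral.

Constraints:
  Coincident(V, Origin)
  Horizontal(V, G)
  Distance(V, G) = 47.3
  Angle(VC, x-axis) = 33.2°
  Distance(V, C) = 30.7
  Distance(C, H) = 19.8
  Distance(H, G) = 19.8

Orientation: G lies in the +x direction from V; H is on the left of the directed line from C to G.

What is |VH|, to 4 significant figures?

49.38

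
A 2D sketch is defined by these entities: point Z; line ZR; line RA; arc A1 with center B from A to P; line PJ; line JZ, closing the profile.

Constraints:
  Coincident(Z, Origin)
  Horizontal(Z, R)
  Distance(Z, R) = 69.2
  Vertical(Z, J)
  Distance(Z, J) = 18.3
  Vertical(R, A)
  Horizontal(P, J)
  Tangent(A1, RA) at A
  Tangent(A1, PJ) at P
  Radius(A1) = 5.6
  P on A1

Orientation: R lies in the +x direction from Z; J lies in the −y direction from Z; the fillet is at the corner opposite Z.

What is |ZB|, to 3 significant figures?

64.9

ZJ is vertical with |ZJ| = 18.3 and J on the −y side, so J = (0.00, -18.3). The virtual corner opposite Z is at (69.2, -18.3). Tangency of A1 to RA means the radius BA is perpendicular to RA and the tangent condition forces BP to be normal to PJ, with radius 5.6, so the center B sits 5.6 in from both sides at B = (63.6, -12.7). Then |ZB| = |B − Z| = 64.9.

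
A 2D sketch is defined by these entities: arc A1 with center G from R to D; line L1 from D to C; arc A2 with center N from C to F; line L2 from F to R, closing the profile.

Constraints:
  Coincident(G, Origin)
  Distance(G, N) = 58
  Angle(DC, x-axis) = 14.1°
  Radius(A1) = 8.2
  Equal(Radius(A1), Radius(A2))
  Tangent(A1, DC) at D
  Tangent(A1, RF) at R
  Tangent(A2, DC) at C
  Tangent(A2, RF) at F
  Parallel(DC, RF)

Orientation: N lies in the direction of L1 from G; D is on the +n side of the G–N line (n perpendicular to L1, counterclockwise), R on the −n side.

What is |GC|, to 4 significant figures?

58.58

The slot axis is L1's direction at 14.1°, so u = (cos 14.1°, sin 14.1°) = (0.9699, 0.2436) and n = (−sin 14.1°, cos 14.1°) = (-0.2436, 0.9699). G is at the origin and N lies 58.0 along u from G, so N = 58.0·u = (56.25, 14.13). Tangency of A1 to both parallel lines with radius 8.2 puts D and R at G ± 8.2·n: D = (-1.998, 7.953), R = (1.998, -7.953). Equal radii place C and F the same way about N: C = N + 8.2·n = (54.25, 22.08), F = N − 8.2·n = (58.25, 6.177). Then |GC| = |C − G| = 58.58.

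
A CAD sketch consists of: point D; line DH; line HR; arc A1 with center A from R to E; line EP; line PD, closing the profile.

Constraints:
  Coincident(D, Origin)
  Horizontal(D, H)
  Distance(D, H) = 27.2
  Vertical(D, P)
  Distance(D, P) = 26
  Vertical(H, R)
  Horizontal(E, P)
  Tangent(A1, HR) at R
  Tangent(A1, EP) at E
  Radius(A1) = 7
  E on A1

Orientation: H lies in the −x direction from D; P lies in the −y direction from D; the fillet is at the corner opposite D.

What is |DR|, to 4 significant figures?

33.18

D is at the origin; DH is horizontal with |DH| = 27.2 and H on the −x side, so H = (-27.20, 0.000). D and P share the same x with |DP| = 26.0 and P on the −y side, so P = (0.000, -26.00). The virtual corner opposite D is at (-27.20, -26.00). Tangency of A1 to HR means the radius AR is perpendicular to HR and since A1 is tangent to EP there, AE ⟂ EP, with radius 7.0, so the center A sits 7.0 in from both sides at A = (-20.20, -19.00). That places the tangent points at R = (-27.20, -19.00) on HR and E = (-20.20, -26.00) on EP. Then |DR| = |R − D| = 33.18.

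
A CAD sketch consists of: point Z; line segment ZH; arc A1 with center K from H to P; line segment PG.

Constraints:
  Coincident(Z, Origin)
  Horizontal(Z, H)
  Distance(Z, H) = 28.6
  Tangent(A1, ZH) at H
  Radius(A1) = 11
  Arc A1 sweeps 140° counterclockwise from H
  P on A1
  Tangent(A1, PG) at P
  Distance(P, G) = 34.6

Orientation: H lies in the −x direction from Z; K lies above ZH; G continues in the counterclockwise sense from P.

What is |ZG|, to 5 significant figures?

63.588

Z is at the origin; ZH is horizontal with |ZH| = 28.6 and H on the −x side, so H = (-28.600, 0.0000). Tangency of A1 to ZH means the radius KH is perpendicular to ZH, so K = H + (0, 11) = (-28.600, 11.000). On A1, H sits at bearing -90° from K; a 140° counterclockwise sweep puts P at bearing 50°, so P = K + 11.0·(cos 50°, sin 50°) = (-21.529, 19.426). The tangent condition forces KP to be normal to PG, so PG runs along (−sin 50°, cos 50°); with |PG| = 34.6, G = (-48.034, 41.667). Then |ZG| = |G − Z| = 63.588.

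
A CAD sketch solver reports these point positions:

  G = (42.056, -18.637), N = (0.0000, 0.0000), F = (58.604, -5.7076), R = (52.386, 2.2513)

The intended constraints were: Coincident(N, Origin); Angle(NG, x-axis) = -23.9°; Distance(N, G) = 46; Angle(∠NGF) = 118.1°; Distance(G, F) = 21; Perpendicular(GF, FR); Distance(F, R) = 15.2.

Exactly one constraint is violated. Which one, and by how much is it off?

Distance(F, R) = 15.2 — off by 5.10.

N = (0.00, 0.00) ✓; NG at -23.90° ✓; |NG| = 46.00 ✓; ∠NGF = 118.1° ✓; |GF| = 21.00 ✓; ∠(GF, FR) = 90.00° ✓; |FR| = 10.10 ✗.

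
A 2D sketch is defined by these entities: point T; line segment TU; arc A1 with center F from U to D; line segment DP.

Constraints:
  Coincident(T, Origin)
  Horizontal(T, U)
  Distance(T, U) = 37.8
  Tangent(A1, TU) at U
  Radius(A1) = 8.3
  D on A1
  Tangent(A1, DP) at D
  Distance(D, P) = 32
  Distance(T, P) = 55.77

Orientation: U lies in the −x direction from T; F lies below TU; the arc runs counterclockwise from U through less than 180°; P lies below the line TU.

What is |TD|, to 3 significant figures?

47.0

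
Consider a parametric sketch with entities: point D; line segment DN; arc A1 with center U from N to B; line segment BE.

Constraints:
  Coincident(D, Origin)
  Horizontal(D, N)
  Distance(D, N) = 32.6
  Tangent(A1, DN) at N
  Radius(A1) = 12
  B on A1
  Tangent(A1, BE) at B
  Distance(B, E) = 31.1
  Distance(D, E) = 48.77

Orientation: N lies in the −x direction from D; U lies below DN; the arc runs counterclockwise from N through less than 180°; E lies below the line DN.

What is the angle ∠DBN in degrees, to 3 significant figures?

39.7°

D is at the origin; DN is horizontal with |DN| = 32.6 and N on the −x side, so N = (-32.6, 0.00). A1 meets DN tangentially, so UN is at right angles to DN, so U = N + (0, -12) = (-32.6, -12.0). Since UB ⟂ BE (tangency), |UE| = √(12.0² + 31.1²) = 33.3 regardless of where B sits on A1. So E lies on both circle(D, 48.77) and circle(U, 33.3); the below-DN intersection is E = (-21.9, -43.6). B is the foot of the tangent from E: B = (-41.8, -19.7).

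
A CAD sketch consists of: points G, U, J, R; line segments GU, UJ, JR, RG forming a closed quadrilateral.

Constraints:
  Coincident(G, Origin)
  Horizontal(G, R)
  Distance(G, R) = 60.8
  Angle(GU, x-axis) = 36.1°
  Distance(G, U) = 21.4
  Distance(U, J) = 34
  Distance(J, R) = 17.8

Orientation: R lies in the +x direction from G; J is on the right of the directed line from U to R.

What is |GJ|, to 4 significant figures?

45.31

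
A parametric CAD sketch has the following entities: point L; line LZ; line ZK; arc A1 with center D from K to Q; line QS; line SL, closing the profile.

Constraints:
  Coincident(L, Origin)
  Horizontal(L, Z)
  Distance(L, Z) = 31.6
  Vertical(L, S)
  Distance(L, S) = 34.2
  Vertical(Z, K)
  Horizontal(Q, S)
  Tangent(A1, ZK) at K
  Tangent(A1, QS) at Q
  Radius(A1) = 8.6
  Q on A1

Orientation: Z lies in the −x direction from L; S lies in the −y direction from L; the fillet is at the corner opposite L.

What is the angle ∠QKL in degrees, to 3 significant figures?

84.0°

L is at the origin; LZ is horizontal with |LZ| = 31.6 and Z on the −x side, so Z = (-31.6, 0.00). L and S share the same x with |LS| = 34.2 and S on the −y side, so S = (0.00, -34.2). The virtual corner opposite L is at (-31.6, -34.2). Since A1 is tangent to ZK there, DK ⟂ ZK and tangency of A1 to QS means the radius DQ is perpendicular to QS, with radius 8.6, so the center D sits 8.6 in from both sides at D = (-23.0, -25.6). That places the tangent points at K = (-31.6, -25.6) on ZK and Q = (-23.0, -34.2) on QS. Then cos ∠QKL = KQ·KL / (|KQ||KL|), giving 84.0°.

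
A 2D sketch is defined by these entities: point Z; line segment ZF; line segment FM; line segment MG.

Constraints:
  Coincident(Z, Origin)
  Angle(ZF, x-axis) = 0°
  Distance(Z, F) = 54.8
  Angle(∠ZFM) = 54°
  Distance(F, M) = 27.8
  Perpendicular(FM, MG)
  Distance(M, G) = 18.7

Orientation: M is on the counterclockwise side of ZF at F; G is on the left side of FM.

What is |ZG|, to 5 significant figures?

26.011

Z is at the origin; ZF runs at 0.0° with length 54.8, so F = 54.8·(cos 0.0°, sin 0.0°) = (54.800, 0.0000). ∠ZFM = 54.0°, so FM runs at 0.0° + (180° − 54.0°) = 126.00° from the x-axis; with |FM| = 27.8, M = F + 27.8·(cos 126.00°, sin 126.00°) = (38.460, 22.491). The perpendicularity gives MG at right angles to FM; with |MG| = 18.7 on the left of FM, G = M + 18.7·(-0.80902, -0.58779) = (23.331, 11.499). Then |ZG| = |G − Z| = 26.011.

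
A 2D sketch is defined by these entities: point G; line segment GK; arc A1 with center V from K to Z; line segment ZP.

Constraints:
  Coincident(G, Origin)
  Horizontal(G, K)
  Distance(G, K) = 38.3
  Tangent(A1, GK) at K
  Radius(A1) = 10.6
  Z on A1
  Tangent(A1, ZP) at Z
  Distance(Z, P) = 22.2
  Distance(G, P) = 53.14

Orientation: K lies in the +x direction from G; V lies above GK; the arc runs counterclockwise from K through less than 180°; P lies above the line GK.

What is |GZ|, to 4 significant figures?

50.29

G is at the origin; G and K share the same y with |GK| = 38.3 and K on the +x side, so K = (38.30, 0.000). The tangent condition forces VK to be normal to GK, so V = K + (0, 10.6) = (38.30, 10.60). Since VZ ⟂ ZP (tangency), |VP| = √(10.6² + 22.2²) = 24.60 regardless of where Z sits on A1. So P lies on both circle(G, 53.14) and circle(V, 24.60); the above-GK intersection is P = (39.85, 35.15). Z is the foot of the tangent from P: Z = (48.13, 14.55).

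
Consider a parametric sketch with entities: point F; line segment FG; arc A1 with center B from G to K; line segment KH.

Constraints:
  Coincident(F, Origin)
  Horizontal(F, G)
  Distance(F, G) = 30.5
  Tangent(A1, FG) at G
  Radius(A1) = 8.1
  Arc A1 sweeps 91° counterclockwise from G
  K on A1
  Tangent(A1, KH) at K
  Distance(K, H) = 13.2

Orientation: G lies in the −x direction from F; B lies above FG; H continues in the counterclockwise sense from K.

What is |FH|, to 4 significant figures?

31.17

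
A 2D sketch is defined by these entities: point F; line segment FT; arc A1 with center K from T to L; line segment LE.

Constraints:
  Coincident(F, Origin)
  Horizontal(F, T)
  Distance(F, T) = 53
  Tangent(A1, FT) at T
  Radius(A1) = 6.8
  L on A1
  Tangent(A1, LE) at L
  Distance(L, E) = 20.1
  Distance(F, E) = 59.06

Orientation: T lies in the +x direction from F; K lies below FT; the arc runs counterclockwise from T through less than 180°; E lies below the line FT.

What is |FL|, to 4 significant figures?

47.27

F is at the origin; F and T share the same y with |FT| = 53.0 and T on the +x side, so T = (53.00, 0.000). Since A1 is tangent to FT there, KT ⟂ FT, so K = T + (0, -6.8) = (53.00, -6.800). Since KL ⟂ LE (tangency), |KE| = √(6.8² + 20.1²) = 21.22 regardless of where L sits on A1. So E lies on both circle(F, 59.06) and circle(K, 21.22); the below-FT intersection is E = (52.00, -28.00). L is the foot of the tangent from E: L = (46.46, -8.674).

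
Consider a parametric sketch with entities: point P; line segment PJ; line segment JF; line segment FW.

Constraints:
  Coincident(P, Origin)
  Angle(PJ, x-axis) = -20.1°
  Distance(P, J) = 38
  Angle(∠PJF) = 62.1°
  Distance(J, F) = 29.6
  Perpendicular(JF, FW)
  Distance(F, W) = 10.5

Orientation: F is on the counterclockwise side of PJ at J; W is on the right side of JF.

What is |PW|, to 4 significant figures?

45.64

∠PJF = 62.1°, so JF runs at -20.1° + (180° − 62.1°) = 97.80° from the x-axis; with |JF| = 29.6, F = J + 29.6·(cos 97.80°, sin 97.80°) = (31.67, 16.27). JF is perpendicular to FW; with |FW| = 10.5 on the right of JF, W = F + 10.5·(0.9907, 0.1357) = (42.07, 17.69). Then |PW| = |W − P| = 45.64.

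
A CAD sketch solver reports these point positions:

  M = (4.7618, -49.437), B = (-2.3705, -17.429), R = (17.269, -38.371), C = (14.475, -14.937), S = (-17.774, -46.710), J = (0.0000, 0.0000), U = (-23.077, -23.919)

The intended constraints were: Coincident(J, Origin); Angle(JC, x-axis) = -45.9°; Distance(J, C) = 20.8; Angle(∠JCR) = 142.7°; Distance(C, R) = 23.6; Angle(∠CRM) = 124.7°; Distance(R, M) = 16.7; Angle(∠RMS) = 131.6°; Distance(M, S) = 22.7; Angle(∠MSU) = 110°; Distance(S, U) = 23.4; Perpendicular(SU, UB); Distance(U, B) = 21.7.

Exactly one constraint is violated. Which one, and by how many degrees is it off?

Perpendicular(SU, UB) — off by 4.30°.

J = (0.00, 0.00) ✓; JC at -45.90° ✓; |JC| = 20.80 ✓; ∠JCR = 142.7° ✓; |CR| = 23.60 ✓; ∠CRM = 124.7° ✓; |RM| = 16.70 ✓; ∠RMS = 131.6° ✓; |MS| = 22.70 ✓; ∠MSU = 110.0° ✓; |SU| = 23.40 ✓; ∠(SU, UB) = 85.70° ✗; |UB| = 21.70 ✓.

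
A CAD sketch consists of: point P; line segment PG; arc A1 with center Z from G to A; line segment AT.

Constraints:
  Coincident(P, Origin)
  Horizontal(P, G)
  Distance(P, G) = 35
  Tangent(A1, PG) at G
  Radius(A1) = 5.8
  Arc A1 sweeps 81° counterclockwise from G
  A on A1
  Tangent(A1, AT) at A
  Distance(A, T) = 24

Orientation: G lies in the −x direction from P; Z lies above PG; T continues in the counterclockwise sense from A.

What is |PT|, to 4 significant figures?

38.33

P is at the origin; PG is horizontal with |PG| = 35.0 and G on the −x side, so G = (-35.00, 0.000). The tangent condition forces ZG to be normal to PG, so Z = G + (0, 5.8) = (-35.00, 5.800). On A1, G sits at bearing -90° from Z; an 81° counterclockwise sweep puts A at bearing -9°, so A = Z + 5.8·(cos -9°, sin -9°) = (-29.27, 4.893). The tangent condition forces ZA to be normal to AT, so AT runs along (−sin -9°, cos -9°); with |AT| = 24.0, T = (-25.52, 28.60). Then |PT| = |T − P| = 38.33.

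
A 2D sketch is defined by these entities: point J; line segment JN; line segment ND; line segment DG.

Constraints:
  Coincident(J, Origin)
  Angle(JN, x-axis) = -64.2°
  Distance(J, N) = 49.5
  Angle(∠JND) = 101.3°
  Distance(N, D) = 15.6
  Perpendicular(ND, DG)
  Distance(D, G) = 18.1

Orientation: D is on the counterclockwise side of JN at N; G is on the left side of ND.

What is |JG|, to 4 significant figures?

39.58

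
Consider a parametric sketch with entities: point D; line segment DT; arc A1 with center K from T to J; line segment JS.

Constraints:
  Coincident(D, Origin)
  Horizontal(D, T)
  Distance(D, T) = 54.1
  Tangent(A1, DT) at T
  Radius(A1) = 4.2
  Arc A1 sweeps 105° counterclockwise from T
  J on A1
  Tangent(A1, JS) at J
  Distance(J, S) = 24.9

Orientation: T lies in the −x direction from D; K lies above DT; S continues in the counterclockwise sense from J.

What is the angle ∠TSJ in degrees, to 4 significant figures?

10.35°

On A1, T sits at bearing -90° from K; a 105° counterclockwise sweep puts J at bearing 15°, so J = K + 4.2·(cos 15°, sin 15°) = (-50.04, 5.287). The tangent condition forces KJ to be normal to JS, so JS runs along (−sin 15°, cos 15°); with |JS| = 24.9, S = (-56.49, 29.34). Then cos ∠TSJ = ST·SJ / (|ST||SJ|), giving 10.35°.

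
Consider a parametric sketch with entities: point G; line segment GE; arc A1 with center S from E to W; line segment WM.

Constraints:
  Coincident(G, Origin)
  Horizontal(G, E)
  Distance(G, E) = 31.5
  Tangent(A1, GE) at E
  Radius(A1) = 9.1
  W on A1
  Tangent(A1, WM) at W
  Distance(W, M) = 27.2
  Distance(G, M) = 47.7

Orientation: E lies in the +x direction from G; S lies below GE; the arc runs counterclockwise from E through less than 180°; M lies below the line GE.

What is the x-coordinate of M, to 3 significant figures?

29.2

G is at the origin; GE is horizontal with |GE| = 31.5 and E on the +x side, so E = (31.5, 0.00). The tangent condition forces SE to be normal to GE, so S = E + (0, -9.1) = (31.5, -9.10). Since SW ⟂ WM (tangency), |SM| = √(9.1² + 27.2²) = 28.7 regardless of where W sits on A1. So M lies on both circle(G, 47.7) and circle(S, 28.7); the below-GE intersection is M = (29.2, -37.7). W is the foot of the tangent from M: W = (22.7, -11.3).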